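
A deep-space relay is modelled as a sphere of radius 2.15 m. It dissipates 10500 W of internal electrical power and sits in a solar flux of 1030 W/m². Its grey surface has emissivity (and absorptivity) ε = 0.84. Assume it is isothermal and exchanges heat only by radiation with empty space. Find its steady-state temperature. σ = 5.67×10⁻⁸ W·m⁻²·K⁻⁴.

T ≈ 302 K

At steady state, absorbed solar power + internal power = radiated power.
Absorbed: α·S·A_cross = 0.84·1030·14.52 = 12560 W (cross-section πr²).
Total input = 12560 + 10500 = 23060 W.
Radiated: εσ·A_surf·T⁴ with A_surf = 4πr² = 58.09 m².
T⁴ = 23060/(0.84·5.67×10⁻⁸·58.09) = 8.337×10⁹ K⁴.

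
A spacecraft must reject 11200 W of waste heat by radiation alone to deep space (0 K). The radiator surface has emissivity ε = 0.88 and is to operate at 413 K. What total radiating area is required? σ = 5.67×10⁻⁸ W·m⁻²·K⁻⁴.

P = εσA T⁴ ⇒ A = P/(εσT⁴).
T⁴ = 2.909×10¹⁰ K⁴.
A = 11200/(0.88 × 5.67×10⁻⁸ × 2.909×10¹⁰).

A ≈ 7.72 m²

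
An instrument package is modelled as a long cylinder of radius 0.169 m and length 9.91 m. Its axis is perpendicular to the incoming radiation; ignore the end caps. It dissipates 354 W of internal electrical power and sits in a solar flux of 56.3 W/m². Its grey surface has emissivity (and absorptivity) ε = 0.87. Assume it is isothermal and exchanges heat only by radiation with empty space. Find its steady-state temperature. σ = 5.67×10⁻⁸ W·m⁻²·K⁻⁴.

T ≈ 178 K

At steady state, absorbed solar power + internal power = radiated power.
Absorbed: α·S·A_cross = 0.87·56.3·3.350 = 164.1 W (cross-section 2rL).
Total input = 164.1 + 354 = 518.1 W.
Radiated: εσ·A_surf·T⁴ with A_surf = 2πrL = 10.52 m².
T⁴ = 518.1/(0.87·5.67×10⁻⁸·10.52) = 9.980×10⁸ K⁴.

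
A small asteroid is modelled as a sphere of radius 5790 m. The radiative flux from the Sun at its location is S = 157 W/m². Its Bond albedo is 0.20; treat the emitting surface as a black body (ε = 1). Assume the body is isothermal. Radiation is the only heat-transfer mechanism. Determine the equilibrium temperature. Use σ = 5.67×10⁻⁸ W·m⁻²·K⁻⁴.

At equilibrium, absorbed power = emitted power.
Absorbing cross-section = πr² = 1.053×10⁸ m²; emitting surface = 4πr² = 4.213×10⁸ m² (ratio 4).
(1−a)S·A_cross = εσ·A_surf·T⁴  ⇒  T⁴ = (1−a)S/(4σ).
T⁴ = 0.800·157/(4·5.67×10⁻⁸) = 5.538×10⁸ K⁴.
T = (5.538×10⁸)^(1/4).

T ≈ 153 K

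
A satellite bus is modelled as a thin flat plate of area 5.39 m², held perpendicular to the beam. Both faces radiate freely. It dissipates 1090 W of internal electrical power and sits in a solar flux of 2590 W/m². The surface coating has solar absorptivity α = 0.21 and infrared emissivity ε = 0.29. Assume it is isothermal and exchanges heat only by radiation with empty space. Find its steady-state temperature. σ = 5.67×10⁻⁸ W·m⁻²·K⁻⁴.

At steady state, absorbed solar power + internal power = radiated power.
Absorbed: α·S·A_cross = 0.21·2590·5.390 = 2932 W (cross-section A).
Total input = 2932 + 1090 = 4022 W.
Radiated: εσ·A_surf·T⁴ with A_surf = 2A = 10.78 m².
T⁴ = 4022/(0.29·5.67×10⁻⁸·10.78) = 2.269×10¹⁰ K⁴.

T ≈ 388 K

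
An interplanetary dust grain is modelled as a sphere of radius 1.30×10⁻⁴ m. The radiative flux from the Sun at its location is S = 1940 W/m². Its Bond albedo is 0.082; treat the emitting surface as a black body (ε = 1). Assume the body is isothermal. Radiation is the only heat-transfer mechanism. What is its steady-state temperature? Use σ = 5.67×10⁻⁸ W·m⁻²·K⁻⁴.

At equilibrium, absorbed power = emitted power.
Absorbing cross-section = πr² = 5.309×10⁻⁸ m²; emitting surface = 4πr² = 2.124×10⁻⁷ m² (ratio 4).
(1−a)S·A_cross = εσ·A_surf·T⁴  ⇒  T⁴ = (1−a)S/(4σ).
T⁴ = 0.918·1940/(4·5.67×10⁻⁸) = 7.852×10⁹ K⁴.
T = (7.852×10⁹)^(1/4).

T ≈ 298 K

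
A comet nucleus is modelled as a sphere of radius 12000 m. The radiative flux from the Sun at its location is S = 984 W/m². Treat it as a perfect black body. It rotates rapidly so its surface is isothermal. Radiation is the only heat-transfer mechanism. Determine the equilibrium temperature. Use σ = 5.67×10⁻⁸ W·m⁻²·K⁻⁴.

T ≈ 257 K

At equilibrium, absorbed power = emitted power.
Absorbing cross-section = πr² = 4.524×10⁸ m²; emitting surface = 4πr² = 1.810×10⁹ m² (ratio 4).
S·A_cross = εσ·A_surf·T⁴  ⇒  T⁴ = S/(4σ).
T⁴ = 1.00·984/(4·5.67×10⁻⁸) = 4.339×10⁹ K⁴.
T = (4.339×10⁹)^(1/4).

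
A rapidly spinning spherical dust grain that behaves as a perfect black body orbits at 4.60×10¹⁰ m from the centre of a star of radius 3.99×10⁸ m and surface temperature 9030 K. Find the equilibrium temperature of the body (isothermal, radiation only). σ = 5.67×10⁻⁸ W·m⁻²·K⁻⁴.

The star's surface emits σT_*⁴; at distance d the flux is S = σT_*⁴(R_*/d)².
S = 5.67×10⁻⁸·(9030)⁴·(3.99×10⁸/4.60×10¹⁰)² = 28360 W/m².
For an isothermal sphere T⁴ = (1−a)S/(4σ) = 1.251×10¹¹ K⁴.

T ≈ 595 K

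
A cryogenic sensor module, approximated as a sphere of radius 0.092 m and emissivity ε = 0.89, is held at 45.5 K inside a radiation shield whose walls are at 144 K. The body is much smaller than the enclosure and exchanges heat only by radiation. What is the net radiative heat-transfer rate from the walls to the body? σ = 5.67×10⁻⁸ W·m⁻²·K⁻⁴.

P_net ≈ 2.28 W

For a small grey body in a large enclosure: P_net = εσA(T_body⁴ − T_wall⁴).
A = 4πr² = 0.1064 m²; T_body⁴ − T_wall⁴ = 4.286×10⁶ − 4.300×10⁸ = -4.257×10⁸ K⁴.
|P_net| = 0.89·5.67×10⁻⁸·0.1064·4.257×10⁸.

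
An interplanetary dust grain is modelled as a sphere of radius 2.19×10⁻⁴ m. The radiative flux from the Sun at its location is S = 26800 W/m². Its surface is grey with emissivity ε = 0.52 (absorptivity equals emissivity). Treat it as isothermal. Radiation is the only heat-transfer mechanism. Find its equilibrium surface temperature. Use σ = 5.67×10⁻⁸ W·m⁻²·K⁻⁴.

At equilibrium, absorbed power = emitted power.
Absorbing cross-section = πr² = 1.507×10⁻⁷ m²; emitting surface = 4πr² = 6.027×10⁻⁷ m² (ratio 4).
εS·A_cross = εσ·A_surf·T⁴  ⇒  T⁴ = S/(4σ)   (ε cancels).
T⁴ = 26800/(4·5.67×10⁻⁸) = 1.182×10¹¹ K⁴.
T = (1.182×10¹¹)^(1/4).

T ≈ 586 K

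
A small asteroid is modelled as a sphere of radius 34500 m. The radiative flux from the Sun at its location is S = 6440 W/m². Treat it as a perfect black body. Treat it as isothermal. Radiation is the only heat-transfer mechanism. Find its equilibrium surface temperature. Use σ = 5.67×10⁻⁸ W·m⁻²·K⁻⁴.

At equilibrium, absorbed power = emitted power.
Absorbing cross-section = πr² = 3.739×10⁹ m²; emitting surface = 4πr² = 1.496×10¹⁰ m² (ratio 4).
S·A_cross = εσ·A_surf·T⁴  ⇒  T⁴ = S/(4σ).
T⁴ = 1.00·6440/(4·5.67×10⁻⁸) = 2.840×10¹⁰ K⁴.
T = (2.840×10¹⁰)^(1/4).

T ≈ 410 K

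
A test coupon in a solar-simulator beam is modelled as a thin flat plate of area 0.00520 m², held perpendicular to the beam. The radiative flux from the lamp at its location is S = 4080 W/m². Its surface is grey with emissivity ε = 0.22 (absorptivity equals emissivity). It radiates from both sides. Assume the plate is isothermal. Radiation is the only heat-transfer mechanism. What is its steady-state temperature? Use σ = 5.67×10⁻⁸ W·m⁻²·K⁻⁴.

At equilibrium, absorbed power = emitted power.
Absorbing cross-section = A = 0.005200 m²; emitting surface = 2A = 0.01040 m² (ratio 2).
εS·A_cross = εσ·A_surf·T⁴  ⇒  T⁴ = S/(2σ)   (ε cancels).
T⁴ = 4080/(2·5.67×10⁻⁸) = 3.598×10¹⁰ K⁴.
T = (3.598×10¹⁰)^(1/4).

T ≈ 436 K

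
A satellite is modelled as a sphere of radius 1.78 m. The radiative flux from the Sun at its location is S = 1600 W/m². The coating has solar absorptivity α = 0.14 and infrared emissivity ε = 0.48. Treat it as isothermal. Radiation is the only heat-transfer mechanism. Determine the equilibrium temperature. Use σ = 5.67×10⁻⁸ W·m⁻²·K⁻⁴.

At equilibrium, absorbed power = emitted power.
Absorbing cross-section = πr² = 9.954 m²; emitting surface = 4πr² = 39.82 m² (ratio 4).
αS·A_cross = εσ·A_surf·T⁴  ⇒  T⁴ = αS/(ε·4σ).
T⁴ = 0.140·1600/(0.48·4·5.67×10⁻⁸) = 2.058×10⁹ K⁴.
T = (2.058×10⁹)^(1/4).

T ≈ 213 K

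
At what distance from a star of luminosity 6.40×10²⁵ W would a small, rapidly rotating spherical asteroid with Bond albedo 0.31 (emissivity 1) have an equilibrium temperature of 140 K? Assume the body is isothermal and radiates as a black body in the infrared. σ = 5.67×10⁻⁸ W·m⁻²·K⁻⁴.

For an isothermal black-emitting sphere, (1−a)S·πr² = σ·4πr²·T⁴ ⇒ S = 4σT⁴/(1−a).
S = 4·5.67×10⁻⁸·(140)⁴/0.690 = 126.3 W/m².
Flux falls as S = L/(4πd²), so d = √(L/(4πS)) = √(6.40×10²⁵/(4π·126.3)).

d ≈ 2.01×10¹¹ m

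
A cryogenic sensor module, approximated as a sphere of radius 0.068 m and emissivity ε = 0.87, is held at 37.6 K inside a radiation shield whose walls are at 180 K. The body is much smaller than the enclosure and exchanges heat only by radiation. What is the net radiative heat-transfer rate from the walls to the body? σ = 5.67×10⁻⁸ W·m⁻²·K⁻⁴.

P_net ≈ 3.00 W

For a small grey body in a large enclosure: P_net = εσA(T_body⁴ − T_wall⁴).
A = 4πr² = 0.05811 m²; T_body⁴ − T_wall⁴ = 1.999×10⁶ − 1.050×10⁹ = -1.048×10⁹ K⁴.
|P_net| = 0.87·5.67×10⁻⁸·0.05811·1.048×10⁹.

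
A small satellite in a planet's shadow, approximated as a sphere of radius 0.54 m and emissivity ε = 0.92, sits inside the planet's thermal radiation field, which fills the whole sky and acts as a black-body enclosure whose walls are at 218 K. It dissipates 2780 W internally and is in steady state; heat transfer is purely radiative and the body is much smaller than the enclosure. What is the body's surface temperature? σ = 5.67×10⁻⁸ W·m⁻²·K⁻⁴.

T ≈ 360 K

For a small grey body in a large enclosure, net radiated power = εσA(T⁴ − T_w⁴).
Steady state: P = εσA(T⁴ − T_w⁴) with A = 4πr² = 3.664 m².
T⁴ = P/(εσA) + T_w⁴ = 2780/(0.92·5.67×10⁻⁸·3.664) + (218)⁴
    = 1.454×10¹⁰ + 2.259×10⁹ = 1.680×10¹⁰ K⁴.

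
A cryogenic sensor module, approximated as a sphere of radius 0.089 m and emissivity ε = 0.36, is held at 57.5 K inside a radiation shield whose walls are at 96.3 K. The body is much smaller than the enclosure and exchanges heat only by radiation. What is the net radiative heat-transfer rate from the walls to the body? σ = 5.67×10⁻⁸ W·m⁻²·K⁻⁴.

For a small grey body in a large enclosure: P_net = εσA(T_body⁴ − T_wall⁴).
A = 4πr² = 0.09954 m²; T_body⁴ − T_wall⁴ = 1.093×10⁷ − 8.600×10⁷ = -7.507×10⁷ K⁴.
|P_net| = 0.36·5.67×10⁻⁸·0.09954·7.507×10⁷.

P_net ≈ 0.153 W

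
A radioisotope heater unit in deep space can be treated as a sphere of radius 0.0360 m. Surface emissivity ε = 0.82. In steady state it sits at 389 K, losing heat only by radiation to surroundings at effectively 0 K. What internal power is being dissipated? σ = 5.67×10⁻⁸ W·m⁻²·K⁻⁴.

Steady state: P = εσA T⁴.
A = 4πr² = 0.01629 m²; T⁴ = (389)⁴ = 2.290×10¹⁰ K⁴.
P = 0.82 × 5.67×10⁻⁸ × 0.01629 × 2.290×10¹⁰.

P ≈ 17.3 W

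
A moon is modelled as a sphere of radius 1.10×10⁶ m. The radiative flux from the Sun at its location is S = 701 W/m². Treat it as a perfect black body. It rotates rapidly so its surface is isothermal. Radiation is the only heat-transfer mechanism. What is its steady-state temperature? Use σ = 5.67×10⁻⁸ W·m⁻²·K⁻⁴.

T ≈ 236 K

At equilibrium, absorbed power = emitted power.
Absorbing cross-section = πr² = 3.801×10¹² m²; emitting surface = 4πr² = 1.521×10¹³ m² (ratio 4).
S·A_cross = εσ·A_surf·T⁴  ⇒  T⁴ = S/(4σ).
T⁴ = 1.00·701/(4·5.67×10⁻⁸) = 3.091×10⁹ K⁴.
T = (3.091×10⁹)^(1/4).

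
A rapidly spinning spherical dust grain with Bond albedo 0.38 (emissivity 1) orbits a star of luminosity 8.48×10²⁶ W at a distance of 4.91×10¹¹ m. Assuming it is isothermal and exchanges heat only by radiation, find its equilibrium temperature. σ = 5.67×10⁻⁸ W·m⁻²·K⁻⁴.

First find the stellar flux at distance d: S = L/(4πd²) = 8.48×10²⁶/(4π·(4.91×10¹¹)²) = 279.9 W/m².
For an isothermal sphere, absorbed (1−a)S·πr² = emitted σ·4πr²·T⁴, so T⁴ = (1−a)S/(4σ).
T⁴ = 0.620·279.9/(4·5.67×10⁻⁸) = 7.652×10⁸ K⁴.

T ≈ 166 K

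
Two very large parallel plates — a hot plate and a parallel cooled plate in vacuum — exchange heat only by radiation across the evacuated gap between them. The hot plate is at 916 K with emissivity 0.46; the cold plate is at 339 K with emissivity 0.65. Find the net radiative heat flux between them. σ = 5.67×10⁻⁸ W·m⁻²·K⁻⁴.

q ≈ 14400 W/m²

For two infinite grey parallel plates, q = σ(T₁⁴ − T₂⁴)/(1/ε₁ + 1/ε₂ − 1).
T₁⁴ − T₂⁴ = 7.040×10¹¹ − 1.321×10¹⁰ = 6.908×10¹¹ K⁴.
1/ε₁ + 1/ε₂ − 1 = 2.174 + 1.538 − 1 = 2.712.
q = 5.67×10⁻⁸ × 6.908×10¹¹ / 2.712.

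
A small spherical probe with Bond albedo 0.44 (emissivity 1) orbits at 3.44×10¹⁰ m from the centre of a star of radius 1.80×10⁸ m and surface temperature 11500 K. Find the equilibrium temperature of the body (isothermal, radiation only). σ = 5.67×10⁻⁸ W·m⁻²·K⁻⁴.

The star's surface emits σT_*⁴; at distance d the flux is S = σT_*⁴(R_*/d)².
S = 5.67×10⁻⁸·(11500)⁴·(1.80×10⁸/3.44×10¹⁰)² = 27150 W/m².
For an isothermal sphere T⁴ = (1−a)S/(4σ) = 6.704×10¹⁰ K⁴.

T ≈ 509 K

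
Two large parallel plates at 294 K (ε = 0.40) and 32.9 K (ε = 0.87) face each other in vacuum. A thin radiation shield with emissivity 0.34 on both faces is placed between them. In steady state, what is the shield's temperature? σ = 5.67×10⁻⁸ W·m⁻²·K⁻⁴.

T_s ≈ 235 K

In steady state the net flux on the hot side equals that on the cold side.
σ(T₁⁴−T_s⁴)/D₁ = σ(T_s⁴−T₂⁴)/D₂, with D₁ = 1/ε₁+1/ε_s−1 = 4.441, D₂ = 1/ε_s+1/ε₂−1 = 3.091.
Solve for T_s⁴: T_s⁴ = (D₂·T₁⁴ + D₁·T₂⁴)/(D₁+D₂) = 3.066×10⁹ K⁴.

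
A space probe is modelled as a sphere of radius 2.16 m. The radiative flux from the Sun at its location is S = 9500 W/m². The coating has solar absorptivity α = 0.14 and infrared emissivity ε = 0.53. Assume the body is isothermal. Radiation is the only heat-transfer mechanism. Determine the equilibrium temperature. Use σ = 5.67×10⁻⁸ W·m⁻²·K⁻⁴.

T ≈ 324 K

At equilibrium, absorbed power = emitted power.
Absorbing cross-section = πr² = 14.66 m²; emitting surface = 4πr² = 58.63 m² (ratio 4).
αS·A_cross = εσ·A_surf·T⁴  ⇒  T⁴ = αS/(ε·4σ).
T⁴ = 0.140·9500/(0.53·4·5.67×10⁻⁸) = 1.106×10¹⁰ K⁴.
T = (1.106×10¹⁰)^(1/4).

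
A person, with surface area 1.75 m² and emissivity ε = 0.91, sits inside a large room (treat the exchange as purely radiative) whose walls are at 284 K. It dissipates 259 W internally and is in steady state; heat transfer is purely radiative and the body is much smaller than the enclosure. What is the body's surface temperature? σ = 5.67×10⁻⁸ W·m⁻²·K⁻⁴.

T ≈ 311 K

For a small grey body in a large enclosure, net radiated power = εσA(T⁴ − T_w⁴).
Steady state: P = εσA(T⁴ − T_w⁴) with A = 1.75 m².
T⁴ = P/(εσA) + T_w⁴ = 259/(0.91·5.67×10⁻⁸·1.750) + (284)⁴
    = 2.868×10⁹ + 6.505×10⁹ = 9.374×10⁹ K⁴.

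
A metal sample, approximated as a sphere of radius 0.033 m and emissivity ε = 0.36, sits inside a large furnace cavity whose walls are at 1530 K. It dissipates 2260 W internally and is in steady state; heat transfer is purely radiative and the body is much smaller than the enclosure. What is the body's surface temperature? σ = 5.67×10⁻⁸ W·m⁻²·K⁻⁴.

For a small grey body in a large enclosure, net radiated power = εσA(T⁴ − T_w⁴).
Steady state: P = εσA(T⁴ − T_w⁴) with A = 4πr² = 0.01368 m².
T⁴ = P/(εσA) + T_w⁴ = 2260/(0.36·5.67×10⁻⁸·0.01368) + (1530)⁴
    = 8.091×10¹² + 5.480×10¹² = 1.357×10¹³ K⁴.

T ≈ 1920 K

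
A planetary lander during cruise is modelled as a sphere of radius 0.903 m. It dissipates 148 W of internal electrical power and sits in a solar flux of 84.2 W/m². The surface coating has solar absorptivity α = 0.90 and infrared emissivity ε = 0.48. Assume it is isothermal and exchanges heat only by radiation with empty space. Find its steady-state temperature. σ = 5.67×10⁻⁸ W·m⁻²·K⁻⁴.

T ≈ 187 K

At steady state, absorbed solar power + internal power = radiated power.
Absorbed: α·S·A_cross = 0.90·84.2·2.562 = 194.1 W (cross-section πr²).
Total input = 194.1 + 148 = 342.1 W.
Radiated: εσ·A_surf·T⁴ with A_surf = 4πr² = 10.25 m².
T⁴ = 342.1/(0.48·5.67×10⁻⁸·10.25) = 1.227×10⁹ K⁴.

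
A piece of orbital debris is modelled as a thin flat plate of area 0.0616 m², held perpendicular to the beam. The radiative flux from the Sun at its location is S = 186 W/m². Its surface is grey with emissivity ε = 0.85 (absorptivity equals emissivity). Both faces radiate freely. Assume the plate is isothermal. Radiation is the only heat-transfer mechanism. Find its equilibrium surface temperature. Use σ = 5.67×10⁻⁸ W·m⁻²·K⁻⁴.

At equilibrium, absorbed power = emitted power.
Absorbing cross-section = A = 0.06160 m²; emitting surface = 2A = 0.1232 m² (ratio 2).
εS·A_cross = εσ·A_surf·T⁴  ⇒  T⁴ = S/(2σ)   (ε cancels).
T⁴ = 186/(2·5.67×10⁻⁸) = 1.640×10⁹ K⁴.
T = (1.640×10⁹)^(1/4).

T ≈ 201 K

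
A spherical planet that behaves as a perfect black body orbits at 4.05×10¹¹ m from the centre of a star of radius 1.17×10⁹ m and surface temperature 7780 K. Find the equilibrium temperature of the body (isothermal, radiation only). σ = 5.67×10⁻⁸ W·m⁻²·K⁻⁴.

T ≈ 296 K

The star's surface emits σT_*⁴; at distance d the flux is S = σT_*⁴(R_*/d)².
S = 5.67×10⁻⁸·(7780)⁴·(1.17×10⁹/4.05×10¹¹)² = 1734 W/m².
For an isothermal sphere T⁴ = (1−a)S/(4σ) = 7.644×10⁹ K⁴.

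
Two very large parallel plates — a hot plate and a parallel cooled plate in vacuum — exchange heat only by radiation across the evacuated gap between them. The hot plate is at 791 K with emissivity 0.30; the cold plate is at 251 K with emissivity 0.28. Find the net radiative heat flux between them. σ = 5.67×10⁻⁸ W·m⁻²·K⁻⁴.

q ≈ 3720 W/m²

For two infinite grey parallel plates, q = σ(T₁⁴ − T₂⁴)/(1/ε₁ + 1/ε₂ − 1).
T₁⁴ − T₂⁴ = 3.915×10¹¹ − 3.969×10⁹ = 3.875×10¹¹ K⁴.
1/ε₁ + 1/ε₂ − 1 = 3.333 + 3.571 − 1 = 5.905.
q = 5.67×10⁻⁸ × 3.875×10¹¹ / 5.905.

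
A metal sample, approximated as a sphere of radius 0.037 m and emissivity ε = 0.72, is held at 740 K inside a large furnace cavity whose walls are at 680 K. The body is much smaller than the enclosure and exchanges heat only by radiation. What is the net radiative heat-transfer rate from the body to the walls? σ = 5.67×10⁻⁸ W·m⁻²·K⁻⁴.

For a small grey body in a large enclosure: P_net = εσA(T_body⁴ − T_wall⁴).
A = 4πr² = 0.01720 m²; T_body⁴ − T_wall⁴ = 2.999×10¹¹ − 2.138×10¹¹ = 8.605×10¹⁰ K⁴.
|P_net| = 0.72·5.67×10⁻⁸·0.01720·8.605×10¹⁰.

P_net ≈ 60.4 W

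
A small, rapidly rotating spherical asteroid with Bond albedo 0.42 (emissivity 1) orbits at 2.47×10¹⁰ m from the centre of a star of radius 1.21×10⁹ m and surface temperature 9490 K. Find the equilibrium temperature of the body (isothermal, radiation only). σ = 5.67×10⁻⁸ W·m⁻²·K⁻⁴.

T ≈ 1300 K

The star's surface emits σT_*⁴; at distance d the flux is S = σT_*⁴(R_*/d)².
S = 5.67×10⁻⁸·(9490)⁴·(1.21×10⁹/2.47×10¹⁰)² = 1.104×10⁶ W/m².
For an isothermal sphere T⁴ = (1−a)S/(4σ) = 2.822×10¹² K⁴.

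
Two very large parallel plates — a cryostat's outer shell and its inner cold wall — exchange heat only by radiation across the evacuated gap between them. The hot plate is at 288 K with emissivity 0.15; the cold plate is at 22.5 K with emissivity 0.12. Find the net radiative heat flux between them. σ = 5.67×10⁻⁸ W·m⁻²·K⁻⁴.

For two infinite grey parallel plates, q = σ(T₁⁴ − T₂⁴)/(1/ε₁ + 1/ε₂ − 1).
T₁⁴ − T₂⁴ = 6.880×10⁹ − 2.563×10⁵ = 6.879×10⁹ K⁴.
1/ε₁ + 1/ε₂ − 1 = 6.667 + 8.333 − 1 = 14.00.
q = 5.67×10⁻⁸ × 6.879×10⁹ / 14.00.

q ≈ 27.9 W/m²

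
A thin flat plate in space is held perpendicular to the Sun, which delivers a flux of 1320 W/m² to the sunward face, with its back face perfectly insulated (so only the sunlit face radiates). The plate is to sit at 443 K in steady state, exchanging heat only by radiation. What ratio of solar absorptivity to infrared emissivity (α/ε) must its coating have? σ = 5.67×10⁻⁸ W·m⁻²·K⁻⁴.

Balance: αS·A = εσ·1A·T⁴ ⇒ α/ε = σT⁴/S.
α/ε = 5.67×10⁻⁸·(443)⁴/1320 = 5.67×10⁻⁸·3.851×10¹⁰/1320.

α/ε ≈ 1.65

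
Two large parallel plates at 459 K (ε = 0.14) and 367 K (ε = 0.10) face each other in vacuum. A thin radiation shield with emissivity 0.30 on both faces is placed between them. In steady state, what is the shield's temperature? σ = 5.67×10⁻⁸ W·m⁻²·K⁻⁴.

T_s ≈ 426 K

In steady state the net flux on the hot side equals that on the cold side.
σ(T₁⁴−T_s⁴)/D₁ = σ(T_s⁴−T₂⁴)/D₂, with D₁ = 1/ε₁+1/ε_s−1 = 9.476, D₂ = 1/ε_s+1/ε₂−1 = 12.33.
Solve for T_s⁴: T_s⁴ = (D₂·T₁⁴ + D₁·T₂⁴)/(D₁+D₂) = 3.298×10¹⁰ K⁴.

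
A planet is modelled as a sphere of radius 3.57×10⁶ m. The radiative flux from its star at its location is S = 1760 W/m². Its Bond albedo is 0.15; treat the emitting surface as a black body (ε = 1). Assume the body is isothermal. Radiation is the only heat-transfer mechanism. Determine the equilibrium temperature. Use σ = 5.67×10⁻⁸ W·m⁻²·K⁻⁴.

T ≈ 285 K

At equilibrium, absorbed power = emitted power.
Absorbing cross-section = πr² = 4.004×10¹³ m²; emitting surface = 4πr² = 1.602×10¹⁴ m² (ratio 4).
(1−a)S·A_cross = εσ·A_surf·T⁴  ⇒  T⁴ = (1−a)S/(4σ).
T⁴ = 0.850·1760/(4·5.67×10⁻⁸) = 6.596×10⁹ K⁴.
T = (6.596×10⁹)^(1/4).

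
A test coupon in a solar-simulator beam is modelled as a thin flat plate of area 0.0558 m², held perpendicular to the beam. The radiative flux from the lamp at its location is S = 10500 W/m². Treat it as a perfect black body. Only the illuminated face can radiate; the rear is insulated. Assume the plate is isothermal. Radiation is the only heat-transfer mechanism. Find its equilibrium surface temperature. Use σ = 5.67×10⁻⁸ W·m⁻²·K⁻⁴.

At equilibrium, absorbed power = emitted power.
Absorbing cross-section = A = 0.05580 m²; emitting surface = A = 0.05580 m² (ratio 1).
S·A_cross = εσ·A_surf·T⁴  ⇒  T⁴ = S/(1σ).
T⁴ = 1.00·10500/(1·5.67×10⁻⁸) = 1.852×10¹¹ K⁴.
T = (1.852×10¹¹)^(1/4).

T ≈ 656 K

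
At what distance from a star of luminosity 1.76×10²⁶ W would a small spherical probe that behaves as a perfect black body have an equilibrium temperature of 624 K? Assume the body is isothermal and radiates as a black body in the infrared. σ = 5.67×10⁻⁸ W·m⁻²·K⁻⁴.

d ≈ 2.02×10¹⁰ m

For an isothermal black-emitting sphere, (1−a)S·πr² = σ·4πr²·T⁴ ⇒ S = 4σT⁴/(1−a).
S = 4·5.67×10⁻⁸·(624)⁴/1.00 = 34390 W/m².
Flux falls as S = L/(4πd²), so d = √(L/(4πS)) = √(1.76×10²⁶/(4π·34390)).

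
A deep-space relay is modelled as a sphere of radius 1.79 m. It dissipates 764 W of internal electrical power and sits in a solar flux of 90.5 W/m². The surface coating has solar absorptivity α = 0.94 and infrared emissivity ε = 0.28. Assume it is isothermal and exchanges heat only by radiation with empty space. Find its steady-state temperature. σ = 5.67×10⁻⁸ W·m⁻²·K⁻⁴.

T ≈ 224 K

At steady state, absorbed solar power + internal power = radiated power.
Absorbed: α·S·A_cross = 0.94·90.5·10.07 = 856.3 W (cross-section πr²).
Total input = 856.3 + 764 = 1620 W.
Radiated: εσ·A_surf·T⁴ with A_surf = 4πr² = 40.26 m².
T⁴ = 1620/(0.28·5.67×10⁻⁸·40.26) = 2.535×10⁹ K⁴.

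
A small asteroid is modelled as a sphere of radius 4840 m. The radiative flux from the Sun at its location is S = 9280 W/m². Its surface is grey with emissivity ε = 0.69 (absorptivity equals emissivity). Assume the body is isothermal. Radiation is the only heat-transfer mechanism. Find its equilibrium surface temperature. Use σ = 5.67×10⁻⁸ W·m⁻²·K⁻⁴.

At equilibrium, absorbed power = emitted power.
Absorbing cross-section = πr² = 7.359×10⁷ m²; emitting surface = 4πr² = 2.944×10⁸ m² (ratio 4).
εS·A_cross = εσ·A_surf·T⁴  ⇒  T⁴ = S/(4σ)   (ε cancels).
T⁴ = 9280/(4·5.67×10⁻⁸) = 4.092×10¹⁰ K⁴.
T = (4.092×10¹⁰)^(1/4).

T ≈ 450 K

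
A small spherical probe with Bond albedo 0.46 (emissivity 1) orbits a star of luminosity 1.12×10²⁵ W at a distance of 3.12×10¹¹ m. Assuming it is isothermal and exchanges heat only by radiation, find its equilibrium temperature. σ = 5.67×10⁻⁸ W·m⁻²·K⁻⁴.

T ≈ 68.3 K

First find the stellar flux at distance d: S = L/(4πd²) = 1.12×10²⁵/(4π·(3.12×10¹¹)²) = 9.156 W/m².
For an isothermal sphere, absorbed (1−a)S·πr² = emitted σ·4πr²·T⁴, so T⁴ = (1−a)S/(4σ).
T⁴ = 0.540·9.156/(4·5.67×10⁻⁸) = 2.180×10⁷ K⁴.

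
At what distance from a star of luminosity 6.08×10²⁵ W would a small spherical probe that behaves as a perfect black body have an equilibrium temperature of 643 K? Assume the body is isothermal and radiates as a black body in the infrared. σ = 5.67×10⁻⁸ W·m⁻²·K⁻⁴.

For an isothermal black-emitting sphere, (1−a)S·πr² = σ·4πr²·T⁴ ⇒ S = 4σT⁴/(1−a).
S = 4·5.67×10⁻⁸·(643)⁴/1.00 = 38770 W/m².
Flux falls as S = L/(4πd²), so d = √(L/(4πS)) = √(6.08×10²⁵/(4π·38770)).

d ≈ 1.12×10¹⁰ m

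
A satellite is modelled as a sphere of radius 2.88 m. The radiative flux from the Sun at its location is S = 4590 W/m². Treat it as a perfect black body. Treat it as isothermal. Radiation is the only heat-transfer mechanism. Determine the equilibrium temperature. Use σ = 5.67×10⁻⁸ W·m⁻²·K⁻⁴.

At equilibrium, absorbed power = emitted power.
Absorbing cross-section = πr² = 26.06 m²; emitting surface = 4πr² = 104.2 m² (ratio 4).
S·A_cross = εσ·A_surf·T⁴  ⇒  T⁴ = S/(4σ).
T⁴ = 1.00·4590/(4·5.67×10⁻⁸) = 2.024×10¹⁰ K⁴.
T = (2.024×10¹⁰)^(1/4).

T ≈ 377 K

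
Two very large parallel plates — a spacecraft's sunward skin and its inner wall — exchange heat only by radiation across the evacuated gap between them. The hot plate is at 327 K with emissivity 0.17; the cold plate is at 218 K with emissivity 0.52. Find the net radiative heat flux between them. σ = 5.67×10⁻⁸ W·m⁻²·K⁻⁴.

q ≈ 76.4 W/m²

For two infinite grey parallel plates, q = σ(T₁⁴ − T₂⁴)/(1/ε₁ + 1/ε₂ − 1).
T₁⁴ − T₂⁴ = 1.143×10¹⁰ − 2.259×10⁹ = 9.175×10⁹ K⁴.
1/ε₁ + 1/ε₂ − 1 = 5.882 + 1.923 − 1 = 6.805.
q = 5.67×10⁻⁸ × 9.175×10⁹ / 6.805.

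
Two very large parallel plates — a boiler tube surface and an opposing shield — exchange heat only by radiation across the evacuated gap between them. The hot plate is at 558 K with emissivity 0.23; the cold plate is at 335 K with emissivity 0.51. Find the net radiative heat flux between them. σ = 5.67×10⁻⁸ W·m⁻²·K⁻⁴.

q ≈ 901 W/m²

For two infinite grey parallel plates, q = σ(T₁⁴ − T₂⁴)/(1/ε₁ + 1/ε₂ − 1).
T₁⁴ − T₂⁴ = 9.695×10¹⁰ − 1.259×10¹⁰ = 8.435×10¹⁰ K⁴.
1/ε₁ + 1/ε₂ − 1 = 4.348 + 1.961 − 1 = 5.309.
q = 5.67×10⁻⁸ × 8.435×10¹⁰ / 5.309.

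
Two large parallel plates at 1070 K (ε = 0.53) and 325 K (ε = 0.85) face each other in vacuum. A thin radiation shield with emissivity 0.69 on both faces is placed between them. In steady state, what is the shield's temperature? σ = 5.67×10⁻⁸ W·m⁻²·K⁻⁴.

T_s ≈ 859 K

In steady state the net flux on the hot side equals that on the cold side.
σ(T₁⁴−T_s⁴)/D₁ = σ(T_s⁴−T₂⁴)/D₂, with D₁ = 1/ε₁+1/ε_s−1 = 2.336, D₂ = 1/ε_s+1/ε₂−1 = 1.626.
Solve for T_s⁴: T_s⁴ = (D₂·T₁⁴ + D₁·T₂⁴)/(D₁+D₂) = 5.445×10¹¹ K⁴.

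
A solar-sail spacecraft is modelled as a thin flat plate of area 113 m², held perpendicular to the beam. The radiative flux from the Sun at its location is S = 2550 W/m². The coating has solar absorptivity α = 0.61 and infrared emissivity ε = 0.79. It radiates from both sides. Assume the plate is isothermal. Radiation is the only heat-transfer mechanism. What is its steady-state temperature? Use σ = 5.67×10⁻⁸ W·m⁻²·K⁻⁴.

At equilibrium, absorbed power = emitted power.
Absorbing cross-section = A = 113.0 m²; emitting surface = 2A = 226.0 m² (ratio 2).
αS·A_cross = εσ·A_surf·T⁴  ⇒  T⁴ = αS/(ε·2σ).
T⁴ = 0.610·2550/(0.79·2·5.67×10⁻⁸) = 1.736×10¹⁰ K⁴.
T = (1.736×10¹⁰)^(1/4).

T ≈ 363 K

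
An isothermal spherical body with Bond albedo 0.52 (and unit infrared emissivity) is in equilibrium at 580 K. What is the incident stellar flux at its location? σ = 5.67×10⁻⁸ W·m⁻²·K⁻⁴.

(1−a)S·πr² = σ·4πr²·T⁴ ⇒ S = 4σT⁴/(1−a).
S = 4·5.67×10⁻⁸·1.132×10¹¹/0.480.

S ≈ 53500 W/m²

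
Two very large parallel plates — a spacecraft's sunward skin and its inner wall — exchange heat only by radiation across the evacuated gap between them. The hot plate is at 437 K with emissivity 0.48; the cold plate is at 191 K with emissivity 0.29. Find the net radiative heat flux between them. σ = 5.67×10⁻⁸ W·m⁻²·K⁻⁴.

q ≈ 440 W/m²

For two infinite grey parallel plates, q = σ(T₁⁴ − T₂⁴)/(1/ε₁ + 1/ε₂ − 1).
T₁⁴ − T₂⁴ = 3.647×10¹⁰ − 1.331×10⁹ = 3.514×10¹⁰ K⁴.
1/ε₁ + 1/ε₂ − 1 = 2.083 + 3.448 − 1 = 4.532.
q = 5.67×10⁻⁸ × 3.514×10¹⁰ / 4.532.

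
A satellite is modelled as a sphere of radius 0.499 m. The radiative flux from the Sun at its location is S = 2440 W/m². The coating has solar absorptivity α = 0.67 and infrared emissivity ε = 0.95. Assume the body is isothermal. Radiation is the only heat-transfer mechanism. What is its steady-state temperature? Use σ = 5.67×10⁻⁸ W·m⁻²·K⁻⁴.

T ≈ 295 K

At equilibrium, absorbed power = emitted power.
Absorbing cross-section = πr² = 0.7823 m²; emitting surface = 4πr² = 3.129 m² (ratio 4).
αS·A_cross = εσ·A_surf·T⁴  ⇒  T⁴ = αS/(ε·4σ).
T⁴ = 0.670·2440/(0.95·4·5.67×10⁻⁸) = 7.587×10⁹ K⁴.
T = (7.587×10⁹)^(1/4).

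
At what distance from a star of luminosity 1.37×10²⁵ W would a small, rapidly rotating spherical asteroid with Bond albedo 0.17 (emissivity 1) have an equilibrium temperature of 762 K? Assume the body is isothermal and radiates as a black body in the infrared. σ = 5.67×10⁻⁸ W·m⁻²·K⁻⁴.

d ≈ 3.44×10⁹ m

For an isothermal black-emitting sphere, (1−a)S·πr² = σ·4πr²·T⁴ ⇒ S = 4σT⁴/(1−a).
S = 4·5.67×10⁻⁸·(762)⁴/0.830 = 92130 W/m².
Flux falls as S = L/(4πd²), so d = √(L/(4πS)) = √(1.37×10²⁵/(4π·92130)).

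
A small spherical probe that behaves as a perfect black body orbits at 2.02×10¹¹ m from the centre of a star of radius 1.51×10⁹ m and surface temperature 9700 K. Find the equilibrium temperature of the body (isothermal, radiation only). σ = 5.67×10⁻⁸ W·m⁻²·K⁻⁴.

The star's surface emits σT_*⁴; at distance d the flux is S = σT_*⁴(R_*/d)².
S = 5.67×10⁻⁸·(9700)⁴·(1.51×10⁹/2.02×10¹¹)² = 28050 W/m².
For an isothermal sphere T⁴ = (1−a)S/(4σ) = 1.237×10¹¹ K⁴.

T ≈ 593 K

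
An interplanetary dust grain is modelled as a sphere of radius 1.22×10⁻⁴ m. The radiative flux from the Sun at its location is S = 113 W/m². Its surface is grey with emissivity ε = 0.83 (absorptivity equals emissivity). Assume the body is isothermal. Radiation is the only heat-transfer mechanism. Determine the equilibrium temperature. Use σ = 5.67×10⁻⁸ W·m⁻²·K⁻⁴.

T ≈ 149 K

At equilibrium, absorbed power = emitted power.
Absorbing cross-section = πr² = 4.676×10⁻⁸ m²; emitting surface = 4πr² = 1.870×10⁻⁷ m² (ratio 4).
εS·A_cross = εσ·A_surf·T⁴  ⇒  T⁴ = S/(4σ)   (ε cancels).
T⁴ = 113/(4·5.67×10⁻⁸) = 4.982×10⁸ K⁴.
T = (4.982×10⁸)^(1/4).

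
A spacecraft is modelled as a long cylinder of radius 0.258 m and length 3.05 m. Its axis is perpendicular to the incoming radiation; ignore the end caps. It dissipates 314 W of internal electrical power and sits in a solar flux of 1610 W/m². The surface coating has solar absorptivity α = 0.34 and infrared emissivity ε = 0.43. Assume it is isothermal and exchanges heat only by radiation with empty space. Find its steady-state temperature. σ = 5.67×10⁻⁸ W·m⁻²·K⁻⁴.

T ≈ 314 K

At steady state, absorbed solar power + internal power = radiated power.
Absorbed: α·S·A_cross = 0.34·1610·1.574 = 861.5 W (cross-section 2rL).
Total input = 861.5 + 314 = 1175 W.
Radiated: εσ·A_surf·T⁴ with A_surf = 2πrL = 4.944 m².
T⁴ = 1175/(0.43·5.67×10⁻⁸·4.944) = 9.751×10⁹ K⁴.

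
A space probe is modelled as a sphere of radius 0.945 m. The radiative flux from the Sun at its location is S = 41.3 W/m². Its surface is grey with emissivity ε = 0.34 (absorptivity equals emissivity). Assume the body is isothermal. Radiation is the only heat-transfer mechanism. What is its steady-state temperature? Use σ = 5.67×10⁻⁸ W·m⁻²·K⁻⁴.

T ≈ 116 K

At equilibrium, absorbed power = emitted power.
Absorbing cross-section = πr² = 2.806 m²; emitting surface = 4πr² = 11.22 m² (ratio 4).
εS·A_cross = εσ·A_surf·T⁴  ⇒  T⁴ = S/(4σ)   (ε cancels).
T⁴ = 41.3/(4·5.67×10⁻⁸) = 1.821×10⁸ K⁴.
T = (1.821×10⁸)^(1/4).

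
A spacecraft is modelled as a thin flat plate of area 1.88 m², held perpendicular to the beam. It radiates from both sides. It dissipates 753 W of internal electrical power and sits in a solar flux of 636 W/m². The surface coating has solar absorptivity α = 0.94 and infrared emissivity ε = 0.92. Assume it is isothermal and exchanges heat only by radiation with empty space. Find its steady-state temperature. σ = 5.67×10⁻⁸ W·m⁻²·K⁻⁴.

T ≈ 313 K

At steady state, absorbed solar power + internal power = radiated power.
Absorbed: α·S·A_cross = 0.94·636·1.880 = 1124 W (cross-section A).
Total input = 1124 + 753 = 1877 W.
Radiated: εσ·A_surf·T⁴ with A_surf = 2A = 3.760 m².
T⁴ = 1877/(0.92·5.67×10⁻⁸·3.760) = 9.570×10⁹ K⁴.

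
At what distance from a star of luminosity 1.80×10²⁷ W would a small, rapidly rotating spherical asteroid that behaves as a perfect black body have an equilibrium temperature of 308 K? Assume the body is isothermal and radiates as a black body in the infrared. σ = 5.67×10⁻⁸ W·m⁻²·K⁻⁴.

For an isothermal black-emitting sphere, (1−a)S·πr² = σ·4πr²·T⁴ ⇒ S = 4σT⁴/(1−a).
S = 4·5.67×10⁻⁸·(308)⁴/1.00 = 2041 W/m².
Flux falls as S = L/(4πd²), so d = √(L/(4πS)) = √(1.80×10²⁷/(4π·2041)).

d ≈ 2.65×10¹¹ m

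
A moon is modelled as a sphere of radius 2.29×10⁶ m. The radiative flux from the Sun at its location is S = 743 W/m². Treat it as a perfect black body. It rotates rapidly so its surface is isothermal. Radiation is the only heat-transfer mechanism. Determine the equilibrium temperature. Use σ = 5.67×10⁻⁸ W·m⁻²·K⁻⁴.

At equilibrium, absorbed power = emitted power.
Absorbing cross-section = πr² = 1.647×10¹³ m²; emitting surface = 4πr² = 6.590×10¹³ m² (ratio 4).
S·A_cross = εσ·A_surf·T⁴  ⇒  T⁴ = S/(4σ).
T⁴ = 1.00·743/(4·5.67×10⁻⁸) = 3.276×10⁹ K⁴.
T = (3.276×10⁹)^(1/4).

T ≈ 239 K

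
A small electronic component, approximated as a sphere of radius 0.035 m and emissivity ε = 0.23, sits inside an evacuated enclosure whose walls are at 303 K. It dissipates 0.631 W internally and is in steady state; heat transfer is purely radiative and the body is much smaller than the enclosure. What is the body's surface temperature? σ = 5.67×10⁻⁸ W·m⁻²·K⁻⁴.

For a small grey body in a large enclosure, net radiated power = εσA(T⁴ − T_w⁴).
Steady state: P = εσA(T⁴ − T_w⁴) with A = 4πr² = 0.01539 m².
T⁴ = P/(εσA) + T_w⁴ = 0.631/(0.23·5.67×10⁻⁸·0.01539) + (303)⁴
    = 3.143×10⁹ + 8.429×10⁹ = 1.157×10¹⁰ K⁴.

T ≈ 328 K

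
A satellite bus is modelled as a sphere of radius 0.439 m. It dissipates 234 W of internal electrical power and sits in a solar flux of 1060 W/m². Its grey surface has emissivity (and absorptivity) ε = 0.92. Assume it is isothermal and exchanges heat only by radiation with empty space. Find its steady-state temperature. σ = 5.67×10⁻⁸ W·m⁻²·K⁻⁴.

T ≈ 284 K

At steady state, absorbed solar power + internal power = radiated power.
Absorbed: α·S·A_cross = 0.92·1060·0.6055 = 590.4 W (cross-section πr²).
Total input = 590.4 + 234 = 824.4 W.
Radiated: εσ·A_surf·T⁴ with A_surf = 4πr² = 2.422 m².
T⁴ = 824.4/(0.92·5.67×10⁻⁸·2.422) = 6.526×10⁹ K⁴.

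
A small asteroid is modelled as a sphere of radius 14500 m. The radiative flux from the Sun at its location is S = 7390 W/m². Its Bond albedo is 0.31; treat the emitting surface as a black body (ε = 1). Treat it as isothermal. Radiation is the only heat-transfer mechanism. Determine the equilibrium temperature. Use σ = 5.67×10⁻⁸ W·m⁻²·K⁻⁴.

At equilibrium, absorbed power = emitted power.
Absorbing cross-section = πr² = 6.605×10⁸ m²; emitting surface = 4πr² = 2.642×10⁹ m² (ratio 4).
(1−a)S·A_cross = εσ·A_surf·T⁴  ⇒  T⁴ = (1−a)S/(4σ).
T⁴ = 0.690·7390/(4·5.67×10⁻⁸) = 2.248×10¹⁰ K⁴.
T = (2.248×10¹⁰)^(1/4).

T ≈ 387 K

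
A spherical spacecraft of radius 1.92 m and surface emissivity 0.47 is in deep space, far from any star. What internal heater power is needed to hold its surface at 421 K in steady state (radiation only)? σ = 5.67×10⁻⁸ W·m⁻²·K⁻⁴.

P = εσ·4πr²·T⁴.
4πr² = 46.32 m²; T⁴ = 3.141×10¹⁰ K⁴.
P = 0.47·5.67×10⁻⁸·46.32·3.141×10¹⁰.

P ≈ 38800 W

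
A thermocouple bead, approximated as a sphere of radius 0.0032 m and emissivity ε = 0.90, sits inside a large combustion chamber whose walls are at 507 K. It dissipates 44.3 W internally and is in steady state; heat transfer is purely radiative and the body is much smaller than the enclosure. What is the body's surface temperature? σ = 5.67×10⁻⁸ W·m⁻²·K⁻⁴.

For a small grey body in a large enclosure, net radiated power = εσA(T⁴ − T_w⁴).
Steady state: P = εσA(T⁴ − T_w⁴) with A = 4πr² = 1.287×10⁻⁴ m².
T⁴ = P/(εσA) + T_w⁴ = 44.3/(0.90·5.67×10⁻⁸·1.287×10⁻⁴) + (507)⁴
    = 6.746×10¹² + 6.607×10¹⁰ = 6.812×10¹² K⁴.

T ≈ 1620 K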